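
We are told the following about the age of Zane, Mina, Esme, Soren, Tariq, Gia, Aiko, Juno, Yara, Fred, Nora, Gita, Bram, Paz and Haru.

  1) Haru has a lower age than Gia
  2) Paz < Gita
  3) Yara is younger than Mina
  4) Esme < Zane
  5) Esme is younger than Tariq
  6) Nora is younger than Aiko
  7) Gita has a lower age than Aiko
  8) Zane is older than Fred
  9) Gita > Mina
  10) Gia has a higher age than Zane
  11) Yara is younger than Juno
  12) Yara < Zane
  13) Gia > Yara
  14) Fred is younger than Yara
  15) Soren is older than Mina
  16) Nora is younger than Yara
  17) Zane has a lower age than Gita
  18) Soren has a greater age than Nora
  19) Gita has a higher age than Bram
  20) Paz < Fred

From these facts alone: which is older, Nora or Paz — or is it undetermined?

Following every chain through Paz: above Paz we get Fred, Yara, Mina, Soren, Zane, Juno, Gita, Aiko, Gia.
Nora is not reached, and no chain runs the other way from Nora to Paz.
So the given relations leave the order of Paz and Nora undetermined.

undetermined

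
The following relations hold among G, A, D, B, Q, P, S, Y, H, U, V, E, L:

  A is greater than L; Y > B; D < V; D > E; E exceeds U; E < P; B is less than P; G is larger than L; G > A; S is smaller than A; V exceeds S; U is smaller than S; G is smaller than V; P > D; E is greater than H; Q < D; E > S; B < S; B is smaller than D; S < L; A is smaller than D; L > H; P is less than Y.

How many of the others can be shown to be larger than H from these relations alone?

The elements the relations force above H are L, E, A, D, P, G, V, Y — no chain reaches any other.
That is 8.

8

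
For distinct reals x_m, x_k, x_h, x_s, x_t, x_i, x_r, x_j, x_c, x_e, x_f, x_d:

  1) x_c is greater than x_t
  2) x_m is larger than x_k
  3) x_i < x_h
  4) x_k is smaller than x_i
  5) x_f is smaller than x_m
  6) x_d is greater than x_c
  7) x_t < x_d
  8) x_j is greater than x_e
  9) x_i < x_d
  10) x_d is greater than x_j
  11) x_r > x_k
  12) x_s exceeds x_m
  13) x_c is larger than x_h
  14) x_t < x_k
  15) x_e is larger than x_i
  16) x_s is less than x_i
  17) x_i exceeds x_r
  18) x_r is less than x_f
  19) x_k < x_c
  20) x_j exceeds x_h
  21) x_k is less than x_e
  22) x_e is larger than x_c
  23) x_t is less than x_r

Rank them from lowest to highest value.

Nothing is placed below x_t, so it is least; from there x_t < x_k; x_k < x_r; x_r < x_f; x_f < x_m; x_m < x_s; x_s < x_i; x_i < x_h; x_h < x_c; x_c < x_e; x_e < x_j; x_j < x_d, each given directly.

x_t < x_k < x_r < x_f < x_m < x_s < x_i < x_h < x_c < x_e < x_j < x_d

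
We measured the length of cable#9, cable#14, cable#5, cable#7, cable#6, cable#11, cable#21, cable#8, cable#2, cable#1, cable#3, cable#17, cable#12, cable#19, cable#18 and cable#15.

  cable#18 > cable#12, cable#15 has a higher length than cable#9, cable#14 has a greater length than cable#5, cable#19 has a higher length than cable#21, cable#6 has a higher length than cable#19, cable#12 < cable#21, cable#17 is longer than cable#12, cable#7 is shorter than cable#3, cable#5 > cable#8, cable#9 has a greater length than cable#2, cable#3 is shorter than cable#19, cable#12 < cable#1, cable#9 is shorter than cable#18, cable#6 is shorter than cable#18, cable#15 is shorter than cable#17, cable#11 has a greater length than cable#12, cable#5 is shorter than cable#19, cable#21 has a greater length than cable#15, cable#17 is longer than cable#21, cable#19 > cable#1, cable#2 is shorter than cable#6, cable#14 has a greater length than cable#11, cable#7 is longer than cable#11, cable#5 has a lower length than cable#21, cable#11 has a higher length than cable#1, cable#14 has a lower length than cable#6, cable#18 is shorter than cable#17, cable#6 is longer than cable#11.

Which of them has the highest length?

Chaining downward from cable#17: directly below it, cable#12, cable#15, cable#21, cable#18; then cable#9, cable#5, cable#6; then cable#11, cable#8, cable#2, cable#14, cable#19; then cable#1, cable#3; then cable#7.
That covers every other element, and nothing is given above cable#17, so cable#17 is the highest length.

cable#17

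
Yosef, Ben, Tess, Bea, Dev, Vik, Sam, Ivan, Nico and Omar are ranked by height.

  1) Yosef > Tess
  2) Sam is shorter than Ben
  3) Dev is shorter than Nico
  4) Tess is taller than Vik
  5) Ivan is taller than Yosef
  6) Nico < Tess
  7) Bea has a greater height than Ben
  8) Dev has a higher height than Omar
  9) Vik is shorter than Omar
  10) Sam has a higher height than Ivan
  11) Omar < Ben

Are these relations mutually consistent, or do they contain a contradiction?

The single ordering Vik < Omar < Dev < Nico < Tess < Yosef < Ivan < Sam < Ben < Bea satisfies every listed relation, so no contradiction arises.

consistent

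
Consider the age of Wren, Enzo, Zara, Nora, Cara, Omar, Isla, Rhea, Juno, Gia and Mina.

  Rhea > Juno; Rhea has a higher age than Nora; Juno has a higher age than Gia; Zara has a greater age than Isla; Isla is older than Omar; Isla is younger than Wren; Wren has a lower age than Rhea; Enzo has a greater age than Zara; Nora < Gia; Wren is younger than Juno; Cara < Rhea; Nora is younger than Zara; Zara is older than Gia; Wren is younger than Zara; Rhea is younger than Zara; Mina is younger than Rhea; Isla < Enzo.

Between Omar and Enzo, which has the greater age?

Enzo

Link the given pairs in sequence: Omar < Isla; Isla < Wren; Wren < Juno; Juno < Rhea; Rhea < Zara; Zara < Enzo.
Together: Omar < Isla < Wren < Juno < Rhea < Zara < Enzo.
So Omar < Enzo; Enzo is the older of the two.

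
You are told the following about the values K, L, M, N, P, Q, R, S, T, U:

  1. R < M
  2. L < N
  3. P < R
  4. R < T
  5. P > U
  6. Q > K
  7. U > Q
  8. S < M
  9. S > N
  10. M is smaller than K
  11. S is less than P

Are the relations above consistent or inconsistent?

Chaining the given relations yields M < K < Q < U < P < R, so M < R. But one relation states R < M. These cannot both hold.

inconsistent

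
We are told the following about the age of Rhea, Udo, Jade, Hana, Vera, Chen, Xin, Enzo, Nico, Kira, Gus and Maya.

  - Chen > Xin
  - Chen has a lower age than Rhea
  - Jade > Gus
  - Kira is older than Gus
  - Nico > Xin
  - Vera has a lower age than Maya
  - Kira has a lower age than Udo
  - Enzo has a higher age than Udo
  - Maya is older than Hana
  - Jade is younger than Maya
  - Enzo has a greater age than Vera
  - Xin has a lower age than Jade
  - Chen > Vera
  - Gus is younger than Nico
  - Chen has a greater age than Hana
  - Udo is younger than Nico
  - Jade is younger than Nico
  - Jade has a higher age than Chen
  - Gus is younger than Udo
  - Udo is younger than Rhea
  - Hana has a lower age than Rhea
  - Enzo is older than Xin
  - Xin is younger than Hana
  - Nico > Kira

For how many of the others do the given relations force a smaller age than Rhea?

7

From Rhea the given relations immediately reach Hana, Chen, Udo.
From those, Vera, Xin, Gus, Kira — 7 in total.
Nothing else is reachable below Rhea; 7 in all.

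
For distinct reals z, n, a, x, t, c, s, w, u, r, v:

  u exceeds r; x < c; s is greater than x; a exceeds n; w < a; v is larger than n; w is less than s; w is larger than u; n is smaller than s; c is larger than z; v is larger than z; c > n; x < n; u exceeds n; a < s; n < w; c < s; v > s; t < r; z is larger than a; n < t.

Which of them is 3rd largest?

c

The consecutive relations fix a unique order: x < n < t < r < u < w < a < z < c < s < v.
The 3rd largest is c.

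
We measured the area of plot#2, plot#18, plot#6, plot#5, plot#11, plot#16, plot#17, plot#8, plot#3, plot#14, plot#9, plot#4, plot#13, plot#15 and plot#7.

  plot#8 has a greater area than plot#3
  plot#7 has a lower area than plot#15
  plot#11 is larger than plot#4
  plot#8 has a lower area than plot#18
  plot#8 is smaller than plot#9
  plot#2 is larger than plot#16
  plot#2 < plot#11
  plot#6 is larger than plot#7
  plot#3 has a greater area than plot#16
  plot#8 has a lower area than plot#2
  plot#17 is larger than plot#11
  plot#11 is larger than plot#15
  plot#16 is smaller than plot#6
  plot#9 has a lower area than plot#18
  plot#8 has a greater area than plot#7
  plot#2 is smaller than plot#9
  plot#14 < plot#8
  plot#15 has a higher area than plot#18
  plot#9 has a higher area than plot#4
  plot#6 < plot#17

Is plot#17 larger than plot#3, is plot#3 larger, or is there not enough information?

The relevant relations are plot#3 < plot#8; plot#8 < plot#2; plot#2 < plot#9; plot#9 < plot#18; plot#18 < plot#15; plot#15 < plot#11; plot#11 < plot#17.
Chaining these gives plot#3 < plot#8 < plot#2 < plot#9 < plot#18 < plot#15 < plot#11 < plot#17.
So plot#17 is larger.

plot#17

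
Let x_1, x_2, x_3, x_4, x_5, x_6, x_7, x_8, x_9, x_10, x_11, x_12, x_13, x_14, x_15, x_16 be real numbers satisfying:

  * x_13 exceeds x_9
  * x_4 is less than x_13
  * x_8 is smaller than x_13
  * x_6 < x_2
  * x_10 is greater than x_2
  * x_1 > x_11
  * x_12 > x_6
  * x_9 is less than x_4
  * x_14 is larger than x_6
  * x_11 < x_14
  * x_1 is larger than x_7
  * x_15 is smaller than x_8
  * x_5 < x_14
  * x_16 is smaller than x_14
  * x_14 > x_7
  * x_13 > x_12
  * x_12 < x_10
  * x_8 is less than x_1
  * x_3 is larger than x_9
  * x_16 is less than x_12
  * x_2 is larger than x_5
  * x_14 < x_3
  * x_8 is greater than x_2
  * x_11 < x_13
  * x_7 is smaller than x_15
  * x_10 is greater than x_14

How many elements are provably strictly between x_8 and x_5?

Chaining upward from x_5 reaches: x_14, x_2, x_10, x_3, x_13, x_1.
Chaining downward from x_8 reaches: x_7, x_6, x_15, x_2.
Strictly between x_5 and x_8 are those in both lists: x_2 — 1 element.

1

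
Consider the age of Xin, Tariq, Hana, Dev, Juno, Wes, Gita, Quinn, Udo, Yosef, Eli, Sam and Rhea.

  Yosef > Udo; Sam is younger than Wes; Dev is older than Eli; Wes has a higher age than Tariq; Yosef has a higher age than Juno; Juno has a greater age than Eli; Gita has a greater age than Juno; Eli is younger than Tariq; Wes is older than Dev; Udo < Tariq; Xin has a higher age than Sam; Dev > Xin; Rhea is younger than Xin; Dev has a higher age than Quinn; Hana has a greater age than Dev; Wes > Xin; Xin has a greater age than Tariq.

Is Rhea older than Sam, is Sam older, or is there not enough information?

Following every chain through Sam: above Sam we get Xin, Dev, Hana, Wes.
Rhea is not reached, and no chain runs the other way from Rhea to Sam.
So the given relations leave the order of Sam and Rhea undetermined.

undetermined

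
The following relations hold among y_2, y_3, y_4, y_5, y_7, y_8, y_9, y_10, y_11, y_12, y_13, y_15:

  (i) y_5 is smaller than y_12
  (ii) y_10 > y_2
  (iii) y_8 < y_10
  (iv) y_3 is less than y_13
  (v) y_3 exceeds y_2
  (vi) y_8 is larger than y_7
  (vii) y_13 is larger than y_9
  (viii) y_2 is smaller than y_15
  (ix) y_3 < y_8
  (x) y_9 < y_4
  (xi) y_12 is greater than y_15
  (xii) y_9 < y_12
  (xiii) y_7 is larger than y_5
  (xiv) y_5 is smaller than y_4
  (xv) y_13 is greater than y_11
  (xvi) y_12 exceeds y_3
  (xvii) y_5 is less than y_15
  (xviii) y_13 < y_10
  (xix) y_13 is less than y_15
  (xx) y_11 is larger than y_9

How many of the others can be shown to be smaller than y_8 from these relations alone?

Directly below y_8: y_3, y_7.
One step further: y_2, y_5 (4 so far).
No other element is forced below y_8 by the given relations, so the count is 4.

4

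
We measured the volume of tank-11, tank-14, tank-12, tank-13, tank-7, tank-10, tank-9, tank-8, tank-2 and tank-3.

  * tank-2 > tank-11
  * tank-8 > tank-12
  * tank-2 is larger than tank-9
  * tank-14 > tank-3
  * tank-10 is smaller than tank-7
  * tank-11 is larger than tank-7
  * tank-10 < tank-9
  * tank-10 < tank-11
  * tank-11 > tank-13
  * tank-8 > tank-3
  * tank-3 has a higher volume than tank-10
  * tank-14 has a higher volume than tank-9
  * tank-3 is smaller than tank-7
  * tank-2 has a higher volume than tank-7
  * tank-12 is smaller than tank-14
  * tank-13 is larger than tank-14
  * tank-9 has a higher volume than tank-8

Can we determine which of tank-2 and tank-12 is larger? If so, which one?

tank-12 < tank-8 < tank-9 < tank-14 < tank-13 < tank-11 < tank-2, by transitivity through tank-8, tank-9, tank-14, tank-13, tank-11.
So tank-2 is larger.

tank-2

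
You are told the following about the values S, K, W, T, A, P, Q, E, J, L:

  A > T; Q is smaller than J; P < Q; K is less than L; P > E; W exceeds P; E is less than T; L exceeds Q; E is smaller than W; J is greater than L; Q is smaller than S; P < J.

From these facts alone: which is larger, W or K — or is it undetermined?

undetermined

Following every chain through K: above K we get L, J.
W is not reached, and no chain runs the other way from W to K.
So the given relations leave the order of K and W undetermined.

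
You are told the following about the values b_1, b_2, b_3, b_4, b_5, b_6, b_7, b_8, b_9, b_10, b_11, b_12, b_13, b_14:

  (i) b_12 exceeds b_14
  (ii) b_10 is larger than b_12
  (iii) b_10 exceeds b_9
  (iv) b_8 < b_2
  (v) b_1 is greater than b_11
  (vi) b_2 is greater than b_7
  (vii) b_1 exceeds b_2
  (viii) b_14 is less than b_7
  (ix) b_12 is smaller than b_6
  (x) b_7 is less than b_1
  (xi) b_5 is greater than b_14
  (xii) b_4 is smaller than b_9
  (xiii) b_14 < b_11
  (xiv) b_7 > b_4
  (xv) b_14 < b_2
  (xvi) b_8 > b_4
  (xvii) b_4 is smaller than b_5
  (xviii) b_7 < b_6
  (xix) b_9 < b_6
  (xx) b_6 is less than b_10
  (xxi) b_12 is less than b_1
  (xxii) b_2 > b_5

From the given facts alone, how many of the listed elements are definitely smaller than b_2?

5

The elements the relations force below b_2 are b_4, b_14, b_5, b_8, b_7 — no chain reaches any other.
That is 5.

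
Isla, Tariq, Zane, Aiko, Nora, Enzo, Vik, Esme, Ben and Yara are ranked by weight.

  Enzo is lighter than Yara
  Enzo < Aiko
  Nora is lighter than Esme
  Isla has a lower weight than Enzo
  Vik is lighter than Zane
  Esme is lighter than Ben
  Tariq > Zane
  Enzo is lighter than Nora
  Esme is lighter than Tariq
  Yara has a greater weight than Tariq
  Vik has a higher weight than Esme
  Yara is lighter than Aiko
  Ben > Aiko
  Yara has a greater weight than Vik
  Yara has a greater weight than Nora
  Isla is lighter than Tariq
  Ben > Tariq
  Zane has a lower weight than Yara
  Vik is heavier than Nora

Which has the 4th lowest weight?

Chaining the given pairs: Isla < Enzo < Nora < Esme < Vik < Zane < Tariq < Yara < Aiko < Ben.
Counting 4 from the smallest end gives Esme.

Esme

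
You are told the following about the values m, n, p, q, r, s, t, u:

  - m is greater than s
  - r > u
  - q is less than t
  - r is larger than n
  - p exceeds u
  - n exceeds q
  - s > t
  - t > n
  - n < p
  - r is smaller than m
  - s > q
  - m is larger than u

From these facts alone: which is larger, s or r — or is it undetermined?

Following every chain through r: above r we get m; below r we get q, u, n.
s is not reached, and no chain runs the other way from s to r.
So the given relations leave the order of r and s undetermined.

undetermined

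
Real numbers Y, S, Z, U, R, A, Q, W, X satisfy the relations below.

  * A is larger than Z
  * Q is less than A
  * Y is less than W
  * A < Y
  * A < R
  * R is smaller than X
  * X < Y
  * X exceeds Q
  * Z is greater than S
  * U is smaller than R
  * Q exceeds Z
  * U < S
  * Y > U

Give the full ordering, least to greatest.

The consecutive links are each given: U < S; S < Z; Z < Q; Q < A; A < R; R < X; X < Y; Y < W.

U < S < Z < Q < A < R < X < Y < W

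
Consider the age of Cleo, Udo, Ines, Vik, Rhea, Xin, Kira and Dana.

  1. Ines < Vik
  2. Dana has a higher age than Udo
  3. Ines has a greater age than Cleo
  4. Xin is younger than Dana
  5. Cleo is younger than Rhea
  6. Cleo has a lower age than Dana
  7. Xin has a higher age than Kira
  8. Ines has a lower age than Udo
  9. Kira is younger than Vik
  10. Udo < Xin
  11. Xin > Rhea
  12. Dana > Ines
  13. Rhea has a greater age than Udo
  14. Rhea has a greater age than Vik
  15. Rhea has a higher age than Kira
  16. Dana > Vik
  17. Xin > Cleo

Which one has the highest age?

Kira is not greatest since Kira < Vik; Cleo is not greatest since Cleo < Ines; Ines is not greatest since Ines < Udo; Vik is not greatest since Vik < Dana; Udo is not greatest since Udo < Xin; Rhea is not greatest since Rhea < Xin; Xin is not greatest since Xin < Dana.
Only Dana has nothing above it, so Dana is the highest age.

Dana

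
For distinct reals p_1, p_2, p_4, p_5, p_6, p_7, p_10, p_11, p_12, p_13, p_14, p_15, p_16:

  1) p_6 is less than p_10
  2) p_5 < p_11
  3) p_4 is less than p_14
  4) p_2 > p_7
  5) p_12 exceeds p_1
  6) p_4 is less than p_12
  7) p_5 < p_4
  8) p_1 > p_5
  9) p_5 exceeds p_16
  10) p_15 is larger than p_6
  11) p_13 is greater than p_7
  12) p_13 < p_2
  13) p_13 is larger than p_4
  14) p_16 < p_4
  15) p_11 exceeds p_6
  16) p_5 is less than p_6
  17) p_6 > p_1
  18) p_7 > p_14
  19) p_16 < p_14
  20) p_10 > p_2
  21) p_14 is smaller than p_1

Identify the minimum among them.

p_5 is not least since p_16 < p_5; p_4 is not least since p_16 < p_4; p_14 is not least since p_16 < p_14; p_1 is not least since p_14 < p_1; p_6 is not least since p_1 < p_6; p_7 is not least since p_14 < p_7; p_12 is not least since p_4 < p_12; p_13 is not least since p_4 < p_13; p_15 is not least since p_6 < p_15; p_2 is not least since p_7 < p_2; p_11 is not least since p_5 < p_11; p_10 is not least since p_2 < p_10.
Only p_16 has nothing below it, so p_16 is the minimum.

p_16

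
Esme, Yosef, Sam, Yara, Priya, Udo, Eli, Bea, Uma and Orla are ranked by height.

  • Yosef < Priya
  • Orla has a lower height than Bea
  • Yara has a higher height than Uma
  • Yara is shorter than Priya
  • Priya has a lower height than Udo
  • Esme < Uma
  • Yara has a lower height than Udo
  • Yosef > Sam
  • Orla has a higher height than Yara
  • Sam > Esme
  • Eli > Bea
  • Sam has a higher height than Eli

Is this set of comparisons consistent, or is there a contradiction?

The single ordering Esme < Uma < Yara < Orla < Bea < Eli < Sam < Yosef < Priya < Udo satisfies every listed relation, so no contradiction arises.

consistent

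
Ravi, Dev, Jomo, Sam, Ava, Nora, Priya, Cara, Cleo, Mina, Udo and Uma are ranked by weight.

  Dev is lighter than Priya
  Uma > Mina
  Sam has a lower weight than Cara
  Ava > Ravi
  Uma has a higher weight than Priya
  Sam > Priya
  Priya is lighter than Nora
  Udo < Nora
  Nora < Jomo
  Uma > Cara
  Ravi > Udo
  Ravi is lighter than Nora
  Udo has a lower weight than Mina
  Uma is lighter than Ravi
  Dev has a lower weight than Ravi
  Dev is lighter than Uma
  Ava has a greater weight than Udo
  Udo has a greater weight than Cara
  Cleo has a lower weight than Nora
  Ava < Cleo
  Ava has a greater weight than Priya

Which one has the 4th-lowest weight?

Chaining the given pairs: Dev < Priya < Sam < Cara < Udo < Mina < Uma < Ravi < Ava < Cleo < Nora < Jomo.
The 4th smallest is Cara.

Cara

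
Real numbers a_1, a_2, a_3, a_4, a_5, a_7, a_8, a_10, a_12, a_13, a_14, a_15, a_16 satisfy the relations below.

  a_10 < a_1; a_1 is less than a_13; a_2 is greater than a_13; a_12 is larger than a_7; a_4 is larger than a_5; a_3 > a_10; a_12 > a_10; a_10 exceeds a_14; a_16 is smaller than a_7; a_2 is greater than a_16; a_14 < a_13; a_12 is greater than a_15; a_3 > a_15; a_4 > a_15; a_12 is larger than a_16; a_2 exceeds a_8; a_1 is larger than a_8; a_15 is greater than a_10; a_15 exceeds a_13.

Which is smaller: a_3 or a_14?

a_14

Chaining the given relations: a_14 < a_10 < a_1 < a_13 < a_15 < a_3.
So a_14 < a_3; a_14 is the smaller of the two.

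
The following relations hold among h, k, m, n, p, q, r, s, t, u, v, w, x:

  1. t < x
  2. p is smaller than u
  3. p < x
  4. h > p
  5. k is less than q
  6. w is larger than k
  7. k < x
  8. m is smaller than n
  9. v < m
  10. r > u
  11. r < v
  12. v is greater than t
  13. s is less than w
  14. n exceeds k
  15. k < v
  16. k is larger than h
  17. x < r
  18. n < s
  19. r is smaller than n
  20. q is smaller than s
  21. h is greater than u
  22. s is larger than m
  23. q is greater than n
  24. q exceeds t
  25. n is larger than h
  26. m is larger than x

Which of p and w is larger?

p < u and u < h give p < h.
Then h < k extends the chain to k.
Then k < x extends the chain to x.
With x < r: p < u < h < k < x < r.
With r < v: p < u < h < k < x < r < v.
Then v < m extends the chain to m.
With m < n: p < u < h < k < x < r < v < m < n.
Then n < q extends the chain to q.
With q < s: p < u < h < k < x < r < v < m < n < q < s.
Then s < w extends the chain to w.
So p < w; w is the larger of the two.

w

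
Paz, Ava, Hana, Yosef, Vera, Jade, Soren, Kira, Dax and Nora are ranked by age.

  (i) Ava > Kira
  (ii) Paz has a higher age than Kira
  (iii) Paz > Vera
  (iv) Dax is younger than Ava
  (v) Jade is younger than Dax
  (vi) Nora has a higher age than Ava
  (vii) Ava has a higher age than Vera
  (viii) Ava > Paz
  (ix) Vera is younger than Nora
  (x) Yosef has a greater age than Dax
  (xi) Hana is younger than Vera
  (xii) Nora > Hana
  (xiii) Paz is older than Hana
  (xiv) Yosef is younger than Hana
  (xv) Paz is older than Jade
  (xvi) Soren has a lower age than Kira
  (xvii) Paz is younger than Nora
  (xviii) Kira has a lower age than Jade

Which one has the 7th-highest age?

Dax

Piecing the relations together gives one ordering: Soren < Kira < Jade < Dax < Yosef < Hana < Vera < Paz < Ava < Nora.
The 7th largest is Dax.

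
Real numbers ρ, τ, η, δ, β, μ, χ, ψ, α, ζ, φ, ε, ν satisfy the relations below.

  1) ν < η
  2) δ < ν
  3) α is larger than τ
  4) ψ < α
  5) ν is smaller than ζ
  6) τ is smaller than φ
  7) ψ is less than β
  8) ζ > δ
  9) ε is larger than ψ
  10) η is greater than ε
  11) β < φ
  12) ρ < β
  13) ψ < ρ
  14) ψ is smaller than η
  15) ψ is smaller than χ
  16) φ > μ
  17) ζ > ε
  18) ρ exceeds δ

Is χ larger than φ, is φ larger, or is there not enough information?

undetermined

Following every chain through χ: below χ we get ψ.
φ is not reached, and no chain runs the other way from φ to χ.
So the given relations leave the order of χ and φ undetermined.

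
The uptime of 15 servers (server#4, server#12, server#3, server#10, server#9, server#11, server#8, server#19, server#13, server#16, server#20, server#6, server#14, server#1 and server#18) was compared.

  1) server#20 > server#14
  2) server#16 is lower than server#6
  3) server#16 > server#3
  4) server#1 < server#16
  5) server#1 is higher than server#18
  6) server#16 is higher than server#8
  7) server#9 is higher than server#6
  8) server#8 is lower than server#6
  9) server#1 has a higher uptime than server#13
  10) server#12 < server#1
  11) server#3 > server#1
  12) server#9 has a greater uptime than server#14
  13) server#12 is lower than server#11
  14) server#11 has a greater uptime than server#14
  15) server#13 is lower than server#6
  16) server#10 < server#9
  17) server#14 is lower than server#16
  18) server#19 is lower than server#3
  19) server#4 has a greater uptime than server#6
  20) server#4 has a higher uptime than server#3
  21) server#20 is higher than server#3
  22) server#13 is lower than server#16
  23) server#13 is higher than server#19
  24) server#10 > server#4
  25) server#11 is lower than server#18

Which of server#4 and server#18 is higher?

Following the relations from server#18: server#18 < server#1 < server#3 < server#16 < server#6 < server#4.
So server#18 < server#4; server#4 is the higher of the two.

server#4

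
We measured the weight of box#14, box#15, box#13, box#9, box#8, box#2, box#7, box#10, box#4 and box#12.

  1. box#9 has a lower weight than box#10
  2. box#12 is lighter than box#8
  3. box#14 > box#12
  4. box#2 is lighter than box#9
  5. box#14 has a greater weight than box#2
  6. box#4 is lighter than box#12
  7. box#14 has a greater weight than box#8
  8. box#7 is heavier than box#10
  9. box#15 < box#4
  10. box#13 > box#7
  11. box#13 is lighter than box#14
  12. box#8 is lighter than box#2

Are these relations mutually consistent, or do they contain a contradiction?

Every relation is compatible with box#15 < box#4 < box#12 < box#8 < box#2 < box#9 < box#10 < box#7 < box#13 < box#14; the set is consistent.

consistent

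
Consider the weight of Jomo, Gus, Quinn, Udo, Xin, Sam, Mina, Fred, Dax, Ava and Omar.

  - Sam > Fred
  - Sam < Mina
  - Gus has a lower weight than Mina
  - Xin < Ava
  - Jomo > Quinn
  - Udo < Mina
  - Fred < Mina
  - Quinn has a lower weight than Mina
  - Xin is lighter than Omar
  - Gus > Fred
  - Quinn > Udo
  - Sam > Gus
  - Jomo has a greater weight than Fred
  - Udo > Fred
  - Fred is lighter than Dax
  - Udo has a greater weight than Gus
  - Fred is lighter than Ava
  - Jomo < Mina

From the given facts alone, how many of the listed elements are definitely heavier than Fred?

8

Directly above Fred: Ava, Gus, Udo, Sam, Jomo, Dax, Mina.
One step further: Quinn (8 so far).
No other element is forced above Fred by the given relations, so the count is 8.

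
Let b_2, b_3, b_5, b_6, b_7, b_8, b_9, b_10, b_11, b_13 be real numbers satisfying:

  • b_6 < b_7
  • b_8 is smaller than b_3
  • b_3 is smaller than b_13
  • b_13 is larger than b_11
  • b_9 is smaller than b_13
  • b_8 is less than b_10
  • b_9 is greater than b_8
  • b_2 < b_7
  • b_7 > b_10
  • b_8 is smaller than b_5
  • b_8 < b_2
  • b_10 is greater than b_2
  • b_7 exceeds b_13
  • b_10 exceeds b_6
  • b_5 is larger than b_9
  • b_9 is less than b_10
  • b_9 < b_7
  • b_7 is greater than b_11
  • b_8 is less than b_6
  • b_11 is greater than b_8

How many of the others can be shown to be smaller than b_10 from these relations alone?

From b_10 the given relations immediately reach b_8, b_9, b_2, b_6.
No other element is forced below b_10 by the given relations, so the count is 4.

4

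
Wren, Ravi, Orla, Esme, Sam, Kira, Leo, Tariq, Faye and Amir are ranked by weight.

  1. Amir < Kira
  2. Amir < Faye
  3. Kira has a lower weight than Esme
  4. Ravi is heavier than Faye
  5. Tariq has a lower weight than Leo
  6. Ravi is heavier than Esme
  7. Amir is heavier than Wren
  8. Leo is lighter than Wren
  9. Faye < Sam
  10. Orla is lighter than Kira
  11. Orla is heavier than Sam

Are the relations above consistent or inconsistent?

The single ordering Tariq < Leo < Wren < Amir < Faye < Sam < Orla < Kira < Esme < Ravi satisfies every listed relation, so no contradiction arises.

consistent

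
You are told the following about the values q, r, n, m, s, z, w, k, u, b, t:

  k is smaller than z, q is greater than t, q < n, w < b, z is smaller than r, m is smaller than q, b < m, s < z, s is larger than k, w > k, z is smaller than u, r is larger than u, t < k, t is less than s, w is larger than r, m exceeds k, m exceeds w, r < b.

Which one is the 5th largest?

Chaining the given pairs: t < k < s < z < u < r < w < b < m < q < n.
Counting 5 from the largest end gives w.

w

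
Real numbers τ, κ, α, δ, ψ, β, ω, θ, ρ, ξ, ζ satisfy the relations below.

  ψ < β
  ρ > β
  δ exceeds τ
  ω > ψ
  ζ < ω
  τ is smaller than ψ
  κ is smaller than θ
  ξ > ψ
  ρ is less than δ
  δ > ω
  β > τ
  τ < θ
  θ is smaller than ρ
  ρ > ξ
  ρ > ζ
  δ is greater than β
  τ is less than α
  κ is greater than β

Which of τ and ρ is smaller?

τ

τ < ψ and ψ < β give τ < β.
With β < κ: τ < ψ < β < κ.
Then κ < θ extends the chain to θ.
Then θ < ρ extends the chain to ρ.
So τ < ρ; τ is the smaller of the two.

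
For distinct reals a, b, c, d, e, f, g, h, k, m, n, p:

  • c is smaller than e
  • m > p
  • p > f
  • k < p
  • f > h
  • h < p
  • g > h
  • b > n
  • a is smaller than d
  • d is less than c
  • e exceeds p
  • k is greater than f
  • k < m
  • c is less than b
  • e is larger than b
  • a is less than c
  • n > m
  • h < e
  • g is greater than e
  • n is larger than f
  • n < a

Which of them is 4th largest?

c

Chaining the given pairs: h < f < k < p < m < n < a < d < c < b < e < g.
Counting 4 from the largest end gives c.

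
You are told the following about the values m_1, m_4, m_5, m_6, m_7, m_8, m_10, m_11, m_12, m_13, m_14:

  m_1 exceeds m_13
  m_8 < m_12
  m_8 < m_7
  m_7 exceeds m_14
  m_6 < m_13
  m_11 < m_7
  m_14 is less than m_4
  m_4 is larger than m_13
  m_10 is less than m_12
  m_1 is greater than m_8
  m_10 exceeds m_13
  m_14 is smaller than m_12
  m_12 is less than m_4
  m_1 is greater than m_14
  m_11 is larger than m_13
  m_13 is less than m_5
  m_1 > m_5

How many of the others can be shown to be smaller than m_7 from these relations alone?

5

From m_7 the given relations immediately reach m_8, m_14, m_11.
From those, m_13 — 4 in total.
From those, m_6 — 5 in total.
Nothing else is reachable below m_7; 5 in all.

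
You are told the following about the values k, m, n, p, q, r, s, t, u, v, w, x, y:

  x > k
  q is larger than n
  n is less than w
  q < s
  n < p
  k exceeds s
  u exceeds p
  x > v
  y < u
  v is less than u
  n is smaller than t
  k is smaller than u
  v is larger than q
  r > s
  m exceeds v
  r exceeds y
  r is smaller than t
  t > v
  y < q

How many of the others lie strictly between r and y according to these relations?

Chaining upward from y reaches: q, s, v, k, m, x, t, u.
Chaining downward from r reaches: n, q, s.
Strictly between y and r are those in both lists: q, s — 2 elements.

2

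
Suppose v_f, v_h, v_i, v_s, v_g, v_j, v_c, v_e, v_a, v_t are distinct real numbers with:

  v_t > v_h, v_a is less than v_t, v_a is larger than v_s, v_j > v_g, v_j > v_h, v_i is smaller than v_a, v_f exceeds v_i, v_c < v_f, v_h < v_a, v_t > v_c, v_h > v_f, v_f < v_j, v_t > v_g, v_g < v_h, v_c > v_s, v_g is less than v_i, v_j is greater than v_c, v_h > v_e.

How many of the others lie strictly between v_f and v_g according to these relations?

Chaining upward from v_g reaches: v_i, v_h, v_a, v_j, v_t.
Chaining downward from v_f reaches: v_s, v_c, v_i.
Strictly between v_g and v_f are those in both lists: v_i — 1 element.

1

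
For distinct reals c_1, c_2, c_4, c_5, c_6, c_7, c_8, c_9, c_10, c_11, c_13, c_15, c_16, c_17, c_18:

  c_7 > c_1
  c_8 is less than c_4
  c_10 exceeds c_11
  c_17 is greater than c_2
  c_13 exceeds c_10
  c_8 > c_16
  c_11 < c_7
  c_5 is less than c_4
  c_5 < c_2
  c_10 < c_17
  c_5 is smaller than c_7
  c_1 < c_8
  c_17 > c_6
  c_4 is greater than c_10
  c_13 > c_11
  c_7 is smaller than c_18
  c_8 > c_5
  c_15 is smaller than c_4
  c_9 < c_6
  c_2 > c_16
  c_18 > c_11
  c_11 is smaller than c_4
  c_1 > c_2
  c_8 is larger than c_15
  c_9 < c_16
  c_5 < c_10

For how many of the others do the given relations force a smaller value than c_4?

Directly below c_4: c_5, c_11, c_15, c_10, c_8.
One step further: c_16, c_1 (7 so far).
One step further: c_9, c_2 (9 so far).
Nothing else is reachable below c_4; 9 in all.

9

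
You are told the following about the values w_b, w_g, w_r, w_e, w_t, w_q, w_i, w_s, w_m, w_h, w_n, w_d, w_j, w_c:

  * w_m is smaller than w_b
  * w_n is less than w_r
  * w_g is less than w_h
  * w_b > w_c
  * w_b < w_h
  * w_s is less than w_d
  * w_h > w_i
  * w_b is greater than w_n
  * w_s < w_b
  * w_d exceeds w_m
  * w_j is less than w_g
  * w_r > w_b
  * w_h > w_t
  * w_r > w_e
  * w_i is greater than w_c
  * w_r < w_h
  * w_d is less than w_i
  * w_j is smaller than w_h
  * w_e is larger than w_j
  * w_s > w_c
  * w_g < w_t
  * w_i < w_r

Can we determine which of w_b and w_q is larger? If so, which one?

undetermined

Following every chain through w_q: nothing is chained to w_q.
w_b is not reached, and no chain runs the other way from w_b to w_q.
So the given relations leave the order of w_q and w_b undetermined.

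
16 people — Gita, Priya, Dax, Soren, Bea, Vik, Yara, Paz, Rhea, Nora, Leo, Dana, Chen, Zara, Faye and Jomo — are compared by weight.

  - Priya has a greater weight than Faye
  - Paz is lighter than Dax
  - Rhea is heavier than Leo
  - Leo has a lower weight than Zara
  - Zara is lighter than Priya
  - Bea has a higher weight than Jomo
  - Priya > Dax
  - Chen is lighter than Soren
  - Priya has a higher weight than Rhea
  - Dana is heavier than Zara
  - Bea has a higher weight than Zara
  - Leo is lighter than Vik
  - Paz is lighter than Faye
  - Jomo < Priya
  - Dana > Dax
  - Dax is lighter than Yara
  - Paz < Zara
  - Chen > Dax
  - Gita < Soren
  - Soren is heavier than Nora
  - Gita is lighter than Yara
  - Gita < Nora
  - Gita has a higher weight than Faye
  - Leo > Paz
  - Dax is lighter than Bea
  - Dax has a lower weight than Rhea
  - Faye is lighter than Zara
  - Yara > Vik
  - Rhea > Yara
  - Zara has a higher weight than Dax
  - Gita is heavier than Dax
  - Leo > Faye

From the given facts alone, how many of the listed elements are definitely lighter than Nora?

From Nora the given relations immediately reach Gita.
From those, Faye, Dax — 3 in total.
From those, Paz — 4 in total.
No other element is forced below Nora by the given relations, so the count is 4.

4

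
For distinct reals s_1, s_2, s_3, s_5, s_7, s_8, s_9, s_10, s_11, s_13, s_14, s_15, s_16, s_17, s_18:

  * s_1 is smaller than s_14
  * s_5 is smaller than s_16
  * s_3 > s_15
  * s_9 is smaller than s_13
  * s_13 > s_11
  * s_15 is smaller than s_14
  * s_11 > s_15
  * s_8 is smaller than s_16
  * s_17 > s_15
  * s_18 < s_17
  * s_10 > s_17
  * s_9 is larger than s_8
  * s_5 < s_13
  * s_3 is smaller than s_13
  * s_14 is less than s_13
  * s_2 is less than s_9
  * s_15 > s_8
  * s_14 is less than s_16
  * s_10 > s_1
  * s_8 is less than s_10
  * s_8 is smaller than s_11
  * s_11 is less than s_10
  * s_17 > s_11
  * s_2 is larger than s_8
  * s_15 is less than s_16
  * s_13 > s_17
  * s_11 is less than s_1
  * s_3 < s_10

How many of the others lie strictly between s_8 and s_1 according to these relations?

Chaining upward from s_8 reaches: s_2, s_15, s_11, s_3, s_9, s_14, s_16, s_17, s_10, s_13.
Chaining downward from s_1 reaches: s_15, s_11.
Strictly between s_8 and s_1 are those in both lists: s_15, s_11 — 2 elements.

2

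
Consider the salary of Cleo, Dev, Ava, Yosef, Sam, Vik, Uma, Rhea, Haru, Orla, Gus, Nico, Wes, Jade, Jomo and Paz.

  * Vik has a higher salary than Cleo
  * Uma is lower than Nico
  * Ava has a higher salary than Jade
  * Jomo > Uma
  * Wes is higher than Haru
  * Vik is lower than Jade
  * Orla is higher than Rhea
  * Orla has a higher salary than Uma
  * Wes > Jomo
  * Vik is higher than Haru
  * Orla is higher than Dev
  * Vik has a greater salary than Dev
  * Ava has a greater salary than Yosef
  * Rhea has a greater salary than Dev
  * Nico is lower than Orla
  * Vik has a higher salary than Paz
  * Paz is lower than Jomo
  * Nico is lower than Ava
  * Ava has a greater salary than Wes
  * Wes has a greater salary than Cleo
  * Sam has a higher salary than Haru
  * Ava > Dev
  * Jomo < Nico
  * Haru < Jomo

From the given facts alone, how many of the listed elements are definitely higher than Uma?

Directly above Uma: Jomo, Nico, Orla.
One step further: Wes, Ava (5 so far).
No other element is forced above Uma by the given relations, so the count is 5.

5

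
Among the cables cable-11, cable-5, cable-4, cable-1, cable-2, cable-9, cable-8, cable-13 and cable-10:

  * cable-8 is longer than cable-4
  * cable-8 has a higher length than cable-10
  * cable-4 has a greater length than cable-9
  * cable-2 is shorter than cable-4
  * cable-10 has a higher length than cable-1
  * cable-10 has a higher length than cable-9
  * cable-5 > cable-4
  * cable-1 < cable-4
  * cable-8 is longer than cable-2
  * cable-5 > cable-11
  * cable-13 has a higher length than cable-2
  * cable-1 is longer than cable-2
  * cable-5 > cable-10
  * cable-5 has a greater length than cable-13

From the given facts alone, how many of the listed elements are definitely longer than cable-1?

4

From cable-1 the given relations immediately reach cable-10, cable-4.
From those, cable-8, cable-5 — 4 in total.
Nothing else is reachable above cable-1; 4 in all.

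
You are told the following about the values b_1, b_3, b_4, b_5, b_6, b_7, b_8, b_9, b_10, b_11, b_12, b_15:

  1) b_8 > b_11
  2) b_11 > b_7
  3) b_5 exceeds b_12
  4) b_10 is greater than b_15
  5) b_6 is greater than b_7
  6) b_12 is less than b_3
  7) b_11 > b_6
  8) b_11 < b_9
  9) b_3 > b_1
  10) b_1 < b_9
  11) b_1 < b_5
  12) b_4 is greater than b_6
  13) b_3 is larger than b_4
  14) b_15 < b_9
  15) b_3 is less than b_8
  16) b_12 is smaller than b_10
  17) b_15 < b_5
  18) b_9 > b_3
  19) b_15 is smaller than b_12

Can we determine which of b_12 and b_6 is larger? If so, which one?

Following every chain through b_6: above b_6 we get b_4, b_3, b_11, b_9, b_8; below b_6 we get b_7.
b_12 is not reached, and no chain runs the other way from b_12 to b_6.
So the given relations leave the order of b_6 and b_12 undetermined.

undetermined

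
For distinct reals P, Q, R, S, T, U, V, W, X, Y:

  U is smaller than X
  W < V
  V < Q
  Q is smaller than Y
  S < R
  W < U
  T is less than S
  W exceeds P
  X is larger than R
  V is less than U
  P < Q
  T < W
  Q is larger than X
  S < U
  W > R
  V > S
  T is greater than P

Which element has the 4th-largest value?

U

Piecing the relations together gives one ordering: P < T < S < R < W < V < U < X < Q < Y.
Counting 4 from the largest end gives U.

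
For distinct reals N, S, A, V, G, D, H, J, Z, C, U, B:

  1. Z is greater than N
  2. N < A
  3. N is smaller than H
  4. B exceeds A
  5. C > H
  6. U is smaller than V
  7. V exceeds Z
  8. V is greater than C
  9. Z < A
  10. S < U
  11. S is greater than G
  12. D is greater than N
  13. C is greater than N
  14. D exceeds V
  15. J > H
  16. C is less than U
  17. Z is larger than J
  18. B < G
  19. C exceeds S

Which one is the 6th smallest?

B

Chaining the given pairs: N < H < J < Z < A < B < G < S < C < U < V < D.
Counting 6 from the smallest end gives B.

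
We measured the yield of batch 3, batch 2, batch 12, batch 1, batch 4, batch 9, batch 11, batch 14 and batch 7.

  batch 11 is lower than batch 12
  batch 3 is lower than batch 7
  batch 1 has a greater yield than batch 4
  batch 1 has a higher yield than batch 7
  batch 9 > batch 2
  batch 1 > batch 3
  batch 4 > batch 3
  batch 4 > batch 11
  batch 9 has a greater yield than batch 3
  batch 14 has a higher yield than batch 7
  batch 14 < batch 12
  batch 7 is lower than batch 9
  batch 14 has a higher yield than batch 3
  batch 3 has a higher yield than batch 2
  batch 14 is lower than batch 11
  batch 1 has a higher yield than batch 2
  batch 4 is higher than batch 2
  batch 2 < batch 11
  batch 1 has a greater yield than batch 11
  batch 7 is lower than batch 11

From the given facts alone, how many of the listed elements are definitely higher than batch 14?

4

From batch 14 the given relations immediately reach batch 11, batch 12.
From those, batch 4, batch 1 — 4 in total.
Nothing else is reachable above batch 14; 4 in all.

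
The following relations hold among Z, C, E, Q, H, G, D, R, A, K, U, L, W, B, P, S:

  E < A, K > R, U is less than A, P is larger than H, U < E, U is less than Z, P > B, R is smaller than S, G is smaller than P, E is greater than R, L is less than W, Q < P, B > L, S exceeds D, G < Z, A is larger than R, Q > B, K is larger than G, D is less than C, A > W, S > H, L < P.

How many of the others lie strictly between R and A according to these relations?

1

Chaining upward from R reaches: K, E, S.
Chaining downward from A reaches: L, U, W, E.
Strictly between R and A are those in both lists: E — 1 element.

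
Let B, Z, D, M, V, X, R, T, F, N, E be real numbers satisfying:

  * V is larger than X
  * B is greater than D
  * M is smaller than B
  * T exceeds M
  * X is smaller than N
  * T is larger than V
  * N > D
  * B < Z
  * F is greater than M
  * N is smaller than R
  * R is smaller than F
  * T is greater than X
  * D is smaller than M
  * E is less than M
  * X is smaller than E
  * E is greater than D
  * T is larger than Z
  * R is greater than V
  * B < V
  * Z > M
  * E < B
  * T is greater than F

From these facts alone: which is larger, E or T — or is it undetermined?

T

Link the given pairs in sequence: E < M; M < B; B < V; V < R; R < F; F < T.
Together: E < M < B < V < R < F < T.
So T is larger.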